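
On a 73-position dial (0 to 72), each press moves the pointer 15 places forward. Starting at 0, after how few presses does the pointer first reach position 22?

15⁻¹ ≡ 39 (mod 73) because 15·39 = 585 = 8·73 + 1.
Multiplying both sides by 39: x ≡ 39·22 = 858 ≡ 55 (mod 73).

55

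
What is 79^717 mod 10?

9

Powers of 9 mod 10 repeat with period 2: 9, 1.
717 leaves remainder 1 on division by 2, so 79^717 ends in 9.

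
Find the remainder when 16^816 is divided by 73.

Square-and-reduce mod 73: 16^1≡16, 16^2≡37, 16^4≡55, 16^8≡32, 16^16≡2, 16^32≡4, 16^64≡16, 16^128≡37, 16^256≡55, 16^512≡32.
Since 816 = 16 + 32 + 256 + 512 in binary, 16^816 ≡ 2·4·55·32 ≡ 64 (mod 73).

64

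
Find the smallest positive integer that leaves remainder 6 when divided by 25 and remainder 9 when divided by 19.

256

Since 19·4 ≡ 1 (mod 25), take x = 9 + 19·((6−9)·4 mod 25) = 9 + 19·13 = 256.
Check: 256 mod 25 = 6, 256 mod 19 = 9.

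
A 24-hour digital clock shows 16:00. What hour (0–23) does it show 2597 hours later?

2597 − 108·24 = 5, so 2597 ≡ 5 (mod 24).
(16 + 5) mod 24 = 21.

21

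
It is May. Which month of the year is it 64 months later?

64 = 5·12 + 4, so 64 mod 12 = 4.
May + 4 months → September.

September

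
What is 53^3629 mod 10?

3

Last digits of 3^n: 3, 9, 7, 1 (period 4).
3629 leaves remainder 1 on division by 4, so 53^3629 ends in 3.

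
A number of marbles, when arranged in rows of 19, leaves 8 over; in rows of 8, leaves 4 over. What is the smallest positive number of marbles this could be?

x ≡ 4 (mod 8) gives x ∈ {4, 12, 20, 28, 36, 44, 52, 60, …}.
The first of these with x mod 19 = 8 is 84.

84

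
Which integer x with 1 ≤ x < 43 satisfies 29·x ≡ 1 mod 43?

29·3 = 87 = 2·43 + 1, so 29⁻¹ ≡ 3 (mod 43).

3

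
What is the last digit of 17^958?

Last digits of 7^n: 7, 9, 3, 1 (period 4).
958 leaves remainder 2 on division by 4, so 17^958 ends in 9.

9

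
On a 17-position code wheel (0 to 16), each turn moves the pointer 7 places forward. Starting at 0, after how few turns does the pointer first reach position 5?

The inverse of 7 mod 17 is 5 (since 7·5 = 35 ≡ 1).
Multiplying both sides by 5: x ≡ 5·5 = 25 ≡ 8 (mod 17).
Check: 7·8 = 56 = 3·17 + 5.

8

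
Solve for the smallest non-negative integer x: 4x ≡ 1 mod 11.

3

4⁻¹ ≡ 3 (mod 11) because 4·3 = 12 = 1·11 + 1.
So x ≡ 3·1 = 3 ≡ 3 (mod 11).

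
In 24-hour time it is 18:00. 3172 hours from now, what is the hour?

22

Dividing 3172 by 24 gives quotient 132 and remainder 4.
(18 + 4) mod 24 = 22.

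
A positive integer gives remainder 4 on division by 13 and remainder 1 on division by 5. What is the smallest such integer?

56

x ≡ 1 (mod 5) gives x ∈ {1, 6, 11, 16, 21, 26, 31, 36, …}.
The first of these with x mod 13 = 4 is 56.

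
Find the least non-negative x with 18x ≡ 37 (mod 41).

18

18⁻¹ ≡ 16 (mod 41) because 18·16 = 288 = 7·41 + 1.
Multiplying both sides by 16: x ≡ 16·37 = 592 ≡ 18 (mod 41).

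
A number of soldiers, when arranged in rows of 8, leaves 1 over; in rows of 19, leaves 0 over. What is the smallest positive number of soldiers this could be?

57

x ≡ 1 (mod 8) gives x ∈ {1, 9, 17, 25, 33, 41, 49, 57}.
The first of these with x mod 19 = 0 is 57.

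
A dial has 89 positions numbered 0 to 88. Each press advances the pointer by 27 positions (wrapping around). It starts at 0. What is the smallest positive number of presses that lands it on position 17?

The inverse of 27 mod 89 is 33 (since 27·33 = 891 ≡ 1).
Multiplying both sides by 33: x ≡ 33·17 = 561 ≡ 27 (mod 89).
Check: 27·27 = 729 = 8·89 + 17.

27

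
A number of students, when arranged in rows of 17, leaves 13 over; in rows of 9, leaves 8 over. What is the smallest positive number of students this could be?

98

Since 9·2 ≡ 1 (mod 17), take x = 8 + 9·((13−8)·2 mod 17) = 8 + 9·10 = 98.
Check: 98 mod 17 = 13, 98 mod 9 = 8.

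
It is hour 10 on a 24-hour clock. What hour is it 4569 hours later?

4569 − 190·24 = 9, so 4569 ≡ 9 (mod 24).
(10 + 9) mod 24 = 19.

19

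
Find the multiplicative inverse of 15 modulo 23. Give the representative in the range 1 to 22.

20

23 = 1·15 + 8
15 = 1·8 + 7
8 = 1·7 + 1
7 = 7·1 + 0
Back-substituting gives 15·20 ≡ 1 (mod 23).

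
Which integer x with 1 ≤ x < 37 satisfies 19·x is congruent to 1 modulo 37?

2

37 = 1·19 + 18
19 = 1·18 + 1
18 = 18·1 + 0
Back-substituting gives 19·2 ≡ 1 (mod 37).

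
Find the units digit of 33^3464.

1

Last digits of 3^n: 3, 9, 7, 1 (period 4).
3464 mod 4 = 0, so the last digit matches 3^4 = 1.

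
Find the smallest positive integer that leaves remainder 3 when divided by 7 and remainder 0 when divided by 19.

x ≡ 3 (mod 7) gives x ∈ {3, 10, 17, 24, 31, 38}.
The first of these with x mod 19 = 0 is 38.

38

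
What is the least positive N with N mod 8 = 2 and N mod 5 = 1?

x ≡ 1 (mod 5) gives x ∈ {1, 6, 11, 16, 21, 26}.
The first of these with x mod 8 = 2 is 26.

26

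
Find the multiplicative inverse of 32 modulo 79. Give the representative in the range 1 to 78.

32·42 = 1344 = 17·79 + 1, so 32⁻¹ ≡ 42 (mod 79).

42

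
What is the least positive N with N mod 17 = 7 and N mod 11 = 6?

160

x ≡ 6 (mod 11) gives x ∈ {6, 17, 28, 39, 50, 61, 72, 83, …}.
The first of these with x mod 17 = 7 is 160.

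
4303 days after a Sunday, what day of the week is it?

4303 mod 7 = 5 (since 614·7 = 4298).
Sunday + 5 days → Friday.

Friday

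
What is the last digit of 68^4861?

Powers of 8 mod 10 repeat with period 4: 8, 4, 2, 6.
4861 mod 4 = 1, so the last digit matches 8^1 = 8.

8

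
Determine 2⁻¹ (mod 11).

6

11 = 5·2 + 1
2 = 2·1 + 0
Back-substituting gives 2·6 ≡ 1 (mod 11).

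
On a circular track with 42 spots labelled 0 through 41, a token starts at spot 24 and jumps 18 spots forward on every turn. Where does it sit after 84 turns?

24

84·18 = 1512.
1512 = 36·42 + 0, so 1512 mod 42 = 0.
(24 + 0) mod 42 = 24.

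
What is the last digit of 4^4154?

6

The units digit of 4^n cycles with period 2: 4, 6, …
4154 leaves remainder 0 on division by 2, so 4^4154 ends in 6.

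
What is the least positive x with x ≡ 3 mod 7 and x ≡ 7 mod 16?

87

x ≡ 3 (mod 7) gives x ∈ {3, 10, 17, 24, 31, 38, 45, 52, …}.
The first of these with x mod 16 = 7 is 87.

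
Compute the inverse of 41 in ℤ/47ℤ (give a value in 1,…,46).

39

41·39 = 1599 = 34·47 + 1, so 41⁻¹ ≡ 39 (mod 47).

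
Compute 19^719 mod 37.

By repeated squaring mod 37: 19^1≡19, 19^2≡28, 19^4≡7, 19^8≡12, 19^16≡33, 19^32≡16, 19^64≡34, 19^128≡9, 19^256≡7, 19^512≡12.
719 = 1 + 2 + 4 + 8 + 64 + 128 + 512, so 19^719 ≡ 19·28·7·12·34·9·12 ≡ 2 (mod 37).

2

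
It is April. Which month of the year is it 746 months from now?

June

746 − 62·12 = 2, so 746 ≡ 2 (mod 12).
April + 2 months → June.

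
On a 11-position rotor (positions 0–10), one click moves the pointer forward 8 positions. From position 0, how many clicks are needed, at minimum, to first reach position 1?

8·7 = 56 = 5·11 + 1, so 8⁻¹ ≡ 7 (mod 11).

7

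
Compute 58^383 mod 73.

53

Successive squares of 58 mod 73: 58^1≡58, 58^2≡6, 58^4≡36, 58^8≡55, 58^16≡32, 58^32≡2, 58^64≡4, 58^128≡16, 58^256≡37.
Since 383 = 1 + 2 + 4 + 8 + 16 + 32 + 64 + 256 in binary, 58^383 ≡ 58·6·36·55·32·2·4·37 ≡ 53 (mod 73).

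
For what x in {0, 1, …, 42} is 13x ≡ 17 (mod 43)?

41

13⁻¹ ≡ 10 (mod 43) because 13·10 = 130 = 3·43 + 1.
So x ≡ 10·17 = 170 ≡ 41 (mod 43).
Check: 13·41 = 533 = 12·43 + 17.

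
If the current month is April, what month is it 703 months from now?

Dividing 703 by 12 gives quotient 58 and remainder 7.
April + 7 months → November.

November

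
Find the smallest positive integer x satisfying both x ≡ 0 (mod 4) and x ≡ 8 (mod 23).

Since 23·3 ≡ 1 (mod 4), take x = 8 + 23·((0−8)·3 mod 4) = 8 + 23·0 = 8.
Check: 8 mod 4 = 0, 8 mod 23 = 8.

8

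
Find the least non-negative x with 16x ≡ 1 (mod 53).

The inverse of 16 mod 53 is 10 (since 16·10 = 160 ≡ 1).
Multiplying both sides by 10: x ≡ 10·1 = 10 ≡ 10 (mod 53).

10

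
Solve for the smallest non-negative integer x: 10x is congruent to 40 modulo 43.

4

10⁻¹ ≡ 13 (mod 43) because 10·13 = 130 = 3·43 + 1.
So x ≡ 13·40 = 520 ≡ 4 (mod 43).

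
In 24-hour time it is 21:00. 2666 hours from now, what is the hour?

2666 − 111·24 = 2, so 2666 ≡ 2 (mod 24).
(21 + 2) mod 24 = 23.

23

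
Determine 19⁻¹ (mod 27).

10

19·10 = 190 = 7·27 + 1, so 19⁻¹ ≡ 10 (mod 27).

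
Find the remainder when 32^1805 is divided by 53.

45

Square-and-reduce mod 53: 32^1≡32, 32^2≡17, 32^4≡24, 32^8≡46, 32^16≡49, 32^32≡16, 32^64≡44, 32^128≡28, 32^256≡42, 32^512≡15, 32^1024≡13.
1805 = 1 + 4 + 8 + 256 + 512 + 1024, so 32^1805 ≡ 32·24·46·42·15·13 ≡ 45 (mod 53).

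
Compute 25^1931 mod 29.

By repeated squaring mod 29: 25^1≡25, 25^2≡16, 25^4≡24, 25^8≡25, 25^16≡16, 25^32≡24, 25^64≡25, 25^128≡16, 25^256≡24, 25^512≡25, 25^1024≡16.
1931 = 1 + 2 + 8 + 128 + 256 + 512 + 1024, so 25^1931 ≡ 25·16·25·16·24·25·16 ≡ 7 (mod 29).

7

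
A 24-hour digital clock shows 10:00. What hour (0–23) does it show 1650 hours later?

4

1650 = 68·24 + 18, so 1650 mod 24 = 18.
(10 + 18) mod 24 = 4.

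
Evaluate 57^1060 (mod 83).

11

By repeated squaring mod 83: 57^1≡57, 57^2≡12, 57^4≡61, 57^8≡69, 57^16≡30, 57^32≡70, 57^64≡3, 57^128≡9, 57^256≡81, 57^512≡4, 57^1024≡16.
Since 1060 = 4 + 32 + 1024 in binary, 57^1060 ≡ 61·70·16 ≡ 11 (mod 83).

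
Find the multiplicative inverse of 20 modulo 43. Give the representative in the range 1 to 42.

28

20·28 = 560 = 13·43 + 1, so 20⁻¹ ≡ 28 (mod 43).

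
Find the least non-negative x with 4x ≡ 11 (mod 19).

17

The inverse of 4 mod 19 is 5 (since 4·5 = 20 ≡ 1).
Multiplying both sides by 5: x ≡ 5·11 = 55 ≡ 17 (mod 19).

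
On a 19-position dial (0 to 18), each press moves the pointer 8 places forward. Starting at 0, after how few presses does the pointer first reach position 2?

The inverse of 8 mod 19 is 12 (since 8·12 = 96 ≡ 1).
So x ≡ 12·2 = 24 ≡ 5 (mod 19).
Check: 8·5 = 40 = 2·19 + 2.

5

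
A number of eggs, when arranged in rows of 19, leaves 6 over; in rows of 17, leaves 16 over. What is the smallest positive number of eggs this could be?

x ≡ 16 (mod 17) gives x ∈ {16, 33, 50, 67, 84, 101}.
The first of these with x mod 19 = 6 is 101.

101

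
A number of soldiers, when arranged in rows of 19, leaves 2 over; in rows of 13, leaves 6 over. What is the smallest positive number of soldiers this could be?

x ≡ 6 (mod 13) gives x ∈ {6, 19, 32, 45, 58, 71, 84, 97}.
The first of these with x mod 19 = 2 is 97.

97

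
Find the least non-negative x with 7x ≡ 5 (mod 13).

10

7⁻¹ ≡ 2 (mod 13) because 7·2 = 14 = 1·13 + 1.
Multiplying both sides by 2: x ≡ 2·5 = 10 ≡ 10 (mod 13).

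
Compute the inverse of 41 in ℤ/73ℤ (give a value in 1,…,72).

57

73 = 1·41 + 32
41 = 1·32 + 9
32 = 3·9 + 5
9 = 1·5 + 4
5 = 1·4 + 1
4 = 4·1 + 0
Back-substituting gives 41·57 ≡ 1 (mod 73).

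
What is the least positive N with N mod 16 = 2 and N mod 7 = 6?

34

x ≡ 6 (mod 7) gives x ∈ {6, 13, 20, 27, 34}.
The first of these with x mod 16 = 2 is 34.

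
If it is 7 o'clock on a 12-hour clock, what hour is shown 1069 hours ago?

1069 − 89·12 = 1, so 1069 ≡ 1 (mod 12).
7 − 1 → 6 on a 12-hour dial.

6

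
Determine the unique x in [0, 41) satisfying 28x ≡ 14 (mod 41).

The inverse of 28 mod 41 is 22 (since 28·22 = 616 ≡ 1).
Multiplying both sides by 22: x ≡ 22·14 = 308 ≡ 21 (mod 41).
Check: 28·21 = 588 = 14·41 + 14.

21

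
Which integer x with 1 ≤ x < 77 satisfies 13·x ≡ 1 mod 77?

77 = 5·13 + 12
13 = 1·12 + 1
12 = 12·1 + 0
Back-substituting gives 13·6 ≡ 1 (mod 77).

6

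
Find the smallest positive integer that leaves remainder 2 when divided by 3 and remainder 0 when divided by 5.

5

Since 5·2 ≡ 1 (mod 3), take x = 0 + 5·((2−0)·2 mod 3) = 0 + 5·1 = 5.
Check: 5 mod 3 = 2, 5 mod 5 = 0.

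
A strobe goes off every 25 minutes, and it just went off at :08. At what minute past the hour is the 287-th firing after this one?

43

287·25 = 7175.
7175 mod 60 = 35 (since 119·60 = 7140).
(8 + 35) mod 60 = 43.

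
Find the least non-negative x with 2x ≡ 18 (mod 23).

The inverse of 2 mod 23 is 12 (since 2·12 = 24 ≡ 1).
Multiplying both sides by 12: x ≡ 12·18 = 216 ≡ 9 (mod 23).
Check: 2·9 = 18 = 0·23 + 18.

9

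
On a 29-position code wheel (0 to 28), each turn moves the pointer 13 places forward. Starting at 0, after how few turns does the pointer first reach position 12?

13⁻¹ ≡ 9 (mod 29) because 13·9 = 117 = 4·29 + 1.
So x ≡ 9·12 = 108 ≡ 21 (mod 29).
Check: 13·21 = 273 = 9·29 + 12.

21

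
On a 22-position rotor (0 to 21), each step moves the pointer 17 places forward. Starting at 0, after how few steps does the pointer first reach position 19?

The inverse of 17 mod 22 is 13 (since 17·13 = 221 ≡ 1).
Multiplying both sides by 13: x ≡ 13·19 = 247 ≡ 5 (mod 22).

5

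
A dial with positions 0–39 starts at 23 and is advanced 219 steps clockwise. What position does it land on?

219 − 5·40 = 19, so 219 ≡ 19 (mod 40).
(23 + 19) mod 40 = 2.

2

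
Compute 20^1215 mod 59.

Square-and-reduce mod 59: 20^1≡20, 20^2≡46, 20^4≡51, 20^8≡5, 20^16≡25, 20^32≡35, 20^64≡45, 20^128≡19, 20^256≡7, 20^512≡49, 20^1024≡41.
1215 = 1 + 2 + 4 + 8 + 16 + 32 + 128 + 1024, so 20^1215 ≡ 20·46·51·5·25·35·19·41 ≡ 27 (mod 59).

27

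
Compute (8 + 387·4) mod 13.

9

387·4 = 1548.
1548 = 119·13 + 1, so 1548 mod 13 = 1.
(8 + 1) mod 13 = 9.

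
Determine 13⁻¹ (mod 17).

17 = 1·13 + 4
13 = 3·4 + 1
4 = 4·1 + 0
Back-substituting gives 13·4 ≡ 1 (mod 17).

4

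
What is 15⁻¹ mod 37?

5

37 = 2·15 + 7
15 = 2·7 + 1
7 = 7·1 + 0
Back-substituting gives 15·5 ≡ 1 (mod 37).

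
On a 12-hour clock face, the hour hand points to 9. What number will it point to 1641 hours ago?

12

1641 = 136·12 + 9, so 1641 mod 12 = 9.
9 − 9 → 12 on a 12-hour dial.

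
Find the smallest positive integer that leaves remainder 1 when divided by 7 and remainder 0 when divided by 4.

x ≡ 0 (mod 4) gives x ∈ {0, 4, 8}.
The first of these with x mod 7 = 1 is 8.

8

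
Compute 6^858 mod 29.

Successive squares of 6 mod 29: 6^1≡6, 6^2≡7, 6^4≡20, 6^8≡23, 6^16≡7, 6^32≡20, 6^64≡23, 6^128≡7, 6^256≡20, 6^512≡23.
Since 858 = 2 + 8 + 16 + 64 + 256 + 512 in binary, 6^858 ≡ 7·23·7·23·20·23 ≡ 20 (mod 29).

20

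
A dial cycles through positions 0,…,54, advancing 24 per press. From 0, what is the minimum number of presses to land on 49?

The inverse of 24 mod 55 is 39 (since 24·39 = 936 ≡ 1).
So x ≡ 39·49 = 1911 ≡ 41 (mod 55).

41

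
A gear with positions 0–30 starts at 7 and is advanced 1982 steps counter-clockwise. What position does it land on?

1982 = 63·31 + 29, so 1982 mod 31 = 29.
(7 − 29) mod 31 = 9.

9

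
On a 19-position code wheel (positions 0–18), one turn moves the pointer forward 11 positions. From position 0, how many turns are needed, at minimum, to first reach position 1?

19 = 1·11 + 8
11 = 1·8 + 3
8 = 2·3 + 2
3 = 1·2 + 1
2 = 2·1 + 0
Back-substituting gives 11·7 ≡ 1 (mod 19).

7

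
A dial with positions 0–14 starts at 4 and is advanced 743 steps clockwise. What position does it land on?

12

Dividing 743 by 15 gives quotient 49 and remainder 8.
(4 + 8) mod 15 = 12.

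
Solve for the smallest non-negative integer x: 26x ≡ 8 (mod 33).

13

26⁻¹ ≡ 14 (mod 33) because 26·14 = 364 = 11·33 + 1.
So x ≡ 14·8 = 112 ≡ 13 (mod 33).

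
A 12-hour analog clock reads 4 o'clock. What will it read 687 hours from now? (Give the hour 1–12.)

687 = 57·12 + 3, so 687 mod 12 = 3.
4 + 3 → 7 on a 12-hour dial.

7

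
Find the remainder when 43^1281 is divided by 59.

By repeated squaring mod 59: 43^1≡43, 43^2≡20, 43^4≡46, 43^8≡51, 43^16≡5, 43^32≡25, 43^64≡35, 43^128≡45, 43^256≡19, 43^512≡7, 43^1024≡49.
1281 = 1 + 256 + 1024, so 43^1281 ≡ 43·19·49 ≡ 31 (mod 59).

31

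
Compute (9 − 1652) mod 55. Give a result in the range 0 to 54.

Dividing 1652 by 55 gives quotient 30 and remainder 2.
(9 − 2) mod 55 = 7.

7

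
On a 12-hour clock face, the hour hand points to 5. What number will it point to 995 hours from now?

995 mod 12 = 11 (since 82·12 = 984).
5 + 11 → 4 on a 12-hour dial.

4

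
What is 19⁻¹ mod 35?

24

19·24 = 456 = 13·35 + 1, so 19⁻¹ ≡ 24 (mod 35).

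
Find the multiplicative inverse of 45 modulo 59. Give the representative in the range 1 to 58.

21

59 = 1·45 + 14
45 = 3·14 + 3
14 = 4·3 + 2
3 = 1·2 + 1
2 = 2·1 + 0
Back-substituting gives 45·21 ≡ 1 (mod 59).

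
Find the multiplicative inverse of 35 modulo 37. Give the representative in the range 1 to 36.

18

35·18 = 630 = 17·37 + 1, so 35⁻¹ ≡ 18 (mod 37).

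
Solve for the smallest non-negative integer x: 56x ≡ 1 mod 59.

56⁻¹ ≡ 39 (mod 59) because 56·39 = 2184 = 37·59 + 1.
Multiplying both sides by 39: x ≡ 39·1 = 39 ≡ 39 (mod 59).

39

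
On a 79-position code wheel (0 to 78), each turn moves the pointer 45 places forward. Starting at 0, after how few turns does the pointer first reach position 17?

45⁻¹ ≡ 72 (mod 79) because 45·72 = 3240 = 41·79 + 1.
Multiplying both sides by 72: x ≡ 72·17 = 1224 ≡ 39 (mod 79).
Check: 45·39 = 1755 = 22·79 + 17.

39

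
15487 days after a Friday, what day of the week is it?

15487 = 2212·7 + 3, so 15487 mod 7 = 3.
Friday + 3 days → Monday.

Monday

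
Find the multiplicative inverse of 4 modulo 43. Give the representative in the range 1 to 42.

4·11 = 44 = 1·43 + 1, so 4⁻¹ ≡ 11 (mod 43).

11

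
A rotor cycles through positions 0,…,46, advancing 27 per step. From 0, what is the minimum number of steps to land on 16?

18

27⁻¹ ≡ 7 (mod 47) because 27·7 = 189 = 4·47 + 1.
Multiplying both sides by 7: x ≡ 7·16 = 112 ≡ 18 (mod 47).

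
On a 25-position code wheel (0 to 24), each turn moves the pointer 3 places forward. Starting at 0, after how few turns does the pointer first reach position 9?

3⁻¹ ≡ 17 (mod 25) because 3·17 = 51 = 2·25 + 1.
So x ≡ 17·9 = 153 ≡ 3 (mod 25).

3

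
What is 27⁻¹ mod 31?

27·23 = 621 = 20·31 + 1, so 27⁻¹ ≡ 23 (mod 31).

23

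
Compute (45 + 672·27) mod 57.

672·27 = 18144.
18144 = 318·57 + 18, so 18144 mod 57 = 18.
(45 + 18) mod 57 = 6.

6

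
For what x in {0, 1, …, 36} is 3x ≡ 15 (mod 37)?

5

3⁻¹ ≡ 25 (mod 37) because 3·25 = 75 = 2·37 + 1.
So x ≡ 25·15 = 375 ≡ 5 (mod 37).
Check: 3·5 = 15 = 0·37 + 15.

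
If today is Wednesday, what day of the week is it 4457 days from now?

Dividing 4457 by 7 gives quotient 636 and remainder 5.
Wednesday + 5 days → Monday.

Monday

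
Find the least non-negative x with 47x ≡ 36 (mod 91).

24

The inverse of 47 mod 91 is 31 (since 47·31 = 1457 ≡ 1).
So x ≡ 31·36 = 1116 ≡ 24 (mod 91).
Check: 47·24 = 1128 = 12·91 + 36.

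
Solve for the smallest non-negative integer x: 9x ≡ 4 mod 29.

The inverse of 9 mod 29 is 13 (since 9·13 = 117 ≡ 1).
Multiplying both sides by 13: x ≡ 13·4 = 52 ≡ 23 (mod 29).
Check: 9·23 = 207 = 7·29 + 4.

23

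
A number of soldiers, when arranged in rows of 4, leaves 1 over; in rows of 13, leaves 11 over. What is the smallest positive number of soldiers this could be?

37

Since 13·1 ≡ 1 (mod 4), take x = 11 + 13·((1−11)·1 mod 4) = 11 + 13·2 = 37.
Check: 37 mod 4 = 1, 37 mod 13 = 11.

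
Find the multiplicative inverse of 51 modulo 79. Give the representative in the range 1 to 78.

79 = 1·51 + 28
51 = 1·28 + 23
28 = 1·23 + 5
23 = 4·5 + 3
5 = 1·3 + 2
3 = 1·2 + 1
2 = 2·1 + 0
Back-substituting gives 51·31 ≡ 1 (mod 79).

31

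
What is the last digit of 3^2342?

Powers of 3 mod 10 repeat with period 4: 3, 9, 7, 1.
2342 mod 4 = 2, so the last digit matches 3^2 = 9.

9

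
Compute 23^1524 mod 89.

22

Successive squares of 23 mod 89: 23^1≡23, 23^2≡84, 23^4≡25, 23^8≡2, 23^16≡4, 23^32≡16, 23^64≡78, 23^128≡32, 23^256≡45, 23^512≡67, 23^1024≡39.
Since 1524 = 4 + 16 + 32 + 64 + 128 + 256 + 1024 in binary, 23^1524 ≡ 25·4·16·78·32·45·39 ≡ 22 (mod 89).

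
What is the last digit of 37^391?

Powers of 7 mod 10 repeat with period 4: 7, 9, 3, 1.
391 mod 4 = 3, so the last digit matches 7^3 = 3.

3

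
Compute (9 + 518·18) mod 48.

21

518·18 = 9324.
9324 − 194·48 = 12, so 9324 ≡ 12 (mod 48).
(9 + 12) mod 48 = 21.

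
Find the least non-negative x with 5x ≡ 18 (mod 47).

13

The inverse of 5 mod 47 is 19 (since 5·19 = 95 ≡ 1).
So x ≡ 19·18 = 342 ≡ 13 (mod 47).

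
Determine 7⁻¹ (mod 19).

7·11 = 77 = 4·19 + 1, so 7⁻¹ ≡ 11 (mod 19).

11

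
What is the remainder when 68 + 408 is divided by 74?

32

408 = 5·74 + 38, so 408 mod 74 = 38.
(68 + 38) mod 74 = 32.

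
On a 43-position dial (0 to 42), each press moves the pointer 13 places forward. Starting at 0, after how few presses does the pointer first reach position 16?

13⁻¹ ≡ 10 (mod 43) because 13·10 = 130 = 3·43 + 1.
Multiplying both sides by 10: x ≡ 10·16 = 160 ≡ 31 (mod 43).
Check: 13·31 = 403 = 9·43 + 16.

31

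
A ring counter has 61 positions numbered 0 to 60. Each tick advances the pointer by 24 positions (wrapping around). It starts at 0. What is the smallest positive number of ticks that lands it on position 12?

31

24⁻¹ ≡ 28 (mod 61) because 24·28 = 672 = 11·61 + 1.
So x ≡ 28·12 = 336 ≡ 31 (mod 61).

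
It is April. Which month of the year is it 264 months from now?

Dividing 264 by 12 gives quotient 22 and remainder 0.
April + 0 months → April.

April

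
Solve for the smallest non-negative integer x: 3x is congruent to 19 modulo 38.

19

The inverse of 3 mod 38 is 13 (since 3·13 = 39 ≡ 1).
So x ≡ 13·19 = 247 ≡ 19 (mod 38).
Check: 3·19 = 57 = 1·38 + 19.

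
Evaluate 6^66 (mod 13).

By repeated squaring mod 13: 6^1≡6, 6^2≡10, 6^4≡9, 6^8≡3, 6^16≡9, 6^32≡3, 6^64≡9.
Since 66 = 2 + 64 in binary, 6^66 ≡ 10·9 ≡ 12 (mod 13).

12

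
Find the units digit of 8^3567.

Last digits of 8^n: 8, 4, 2, 6 (period 4).
3567 mod 4 = 3, so the last digit matches 8^3 = 2.

2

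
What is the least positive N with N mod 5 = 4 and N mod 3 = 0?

Since 3·2 ≡ 1 (mod 5), take x = 0 + 3·((4−0)·2 mod 5) = 0 + 3·3 = 9.
Check: 9 mod 5 = 4, 9 mod 3 = 0.

9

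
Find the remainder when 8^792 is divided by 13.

Square-and-reduce mod 13: 8^1≡8, 8^2≡12, 8^4≡1, 8^8≡1, 8^16≡1, 8^32≡1, 8^64≡1, 8^128≡1, 8^256≡1, 8^512≡1.
792 = 8 + 16 + 256 + 512, so 8^792 ≡ 1·1·1·1 ≡ 1 (mod 13).

1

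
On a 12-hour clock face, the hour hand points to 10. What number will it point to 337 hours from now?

Dividing 337 by 12 gives quotient 28 and remainder 1.
10 + 1 → 11 on a 12-hour dial.

11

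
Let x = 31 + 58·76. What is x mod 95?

58·76 = 4408.
4408 mod 95 = 38 (since 46·95 = 4370).
(31 + 38) mod 95 = 69.

69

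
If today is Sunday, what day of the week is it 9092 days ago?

Monday

9092 mod 7 = 6 (since 1298·7 = 9086).
Sunday − 6 days → Monday.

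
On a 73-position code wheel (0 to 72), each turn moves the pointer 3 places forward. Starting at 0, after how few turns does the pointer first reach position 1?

3⁻¹ ≡ 49 (mod 73) because 3·49 = 147 = 2·73 + 1.
So x ≡ 49·1 = 49 ≡ 49 (mod 73).

49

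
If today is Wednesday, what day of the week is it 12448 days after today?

Friday

12448 − 1778·7 = 2, so 12448 ≡ 2 (mod 7).
Wednesday + 2 days → Friday.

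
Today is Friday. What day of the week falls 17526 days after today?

Wednesday

17526 − 2503·7 = 5, so 17526 ≡ 5 (mod 7).
Friday + 5 days → Wednesday.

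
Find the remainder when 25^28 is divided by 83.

Successive squares of 25 mod 83: 25^1≡25, 25^2≡44, 25^4≡27, 25^8≡65, 25^16≡75.
Since 28 = 4 + 8 + 16 in binary, 25^28 ≡ 27·65·75 ≡ 70 (mod 83).

70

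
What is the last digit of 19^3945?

9

The units digit of 19^n cycles with period 2: 9, 1, …
3945 leaves remainder 1 on division by 2, so 19^3945 ends in 9.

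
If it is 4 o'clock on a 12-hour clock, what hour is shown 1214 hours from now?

1214 = 101·12 + 2, so 1214 mod 12 = 2.
4 + 2 → 6 on a 12-hour dial.

6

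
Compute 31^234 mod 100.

21

Successive squares of 31 mod 100: 31^1≡31, 31^2≡61, 31^4≡21, 31^8≡41, 31^16≡81, 31^32≡61, 31^64≡21, 31^128≡41.
Since 234 = 2 + 8 + 32 + 64 + 128 in binary, 31^234 ≡ 61·41·61·21·41 ≡ 21 (mod 100).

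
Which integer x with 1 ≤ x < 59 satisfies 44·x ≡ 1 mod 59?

55

44·55 = 2420 = 41·59 + 1, so 44⁻¹ ≡ 55 (mod 59).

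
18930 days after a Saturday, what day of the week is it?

Dividing 18930 by 7 gives quotient 2704 and remainder 2.
Saturday + 2 days → Monday.

Monday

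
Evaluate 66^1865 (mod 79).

By repeated squaring mod 79: 66^1≡66, 66^2≡11, 66^4≡42, 66^8≡26, 66^16≡44, 66^32≡40, 66^64≡20, 66^128≡5, 66^256≡25, 66^512≡72, 66^1024≡49.
1865 = 1 + 8 + 64 + 256 + 512 + 1024, so 66^1865 ≡ 66·26·20·25·72·49 ≡ 39 (mod 79).

39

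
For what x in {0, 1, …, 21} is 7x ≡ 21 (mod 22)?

The inverse of 7 mod 22 is 19 (since 7·19 = 133 ≡ 1).
Multiplying both sides by 19: x ≡ 19·21 = 399 ≡ 3 (mod 22).

3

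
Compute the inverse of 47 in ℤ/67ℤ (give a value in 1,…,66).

67 = 1·47 + 20
47 = 2·20 + 7
20 = 2·7 + 6
7 = 1·6 + 1
6 = 6·1 + 0
Back-substituting gives 47·10 ≡ 1 (mod 67).

10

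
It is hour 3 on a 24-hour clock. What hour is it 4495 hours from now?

4495 = 187·24 + 7, so 4495 mod 24 = 7.
(3 + 7) mod 24 = 10.

10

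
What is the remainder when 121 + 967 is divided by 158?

967 mod 158 = 19 (since 6·158 = 948).
(121 + 19) mod 158 = 140.

140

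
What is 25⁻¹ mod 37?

3

37 = 1·25 + 12
25 = 2·12 + 1
12 = 12·1 + 0
Back-substituting gives 25·3 ≡ 1 (mod 37).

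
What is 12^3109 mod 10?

2

Powers of 2 mod 10 repeat with period 4: 2, 4, 8, 6.
3109 leaves remainder 1 on division by 4, so 12^3109 ends in 2.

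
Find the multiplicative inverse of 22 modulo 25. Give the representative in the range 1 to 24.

8

25 = 1·22 + 3
22 = 7·3 + 1
3 = 3·1 + 0
Back-substituting gives 22·8 ≡ 1 (mod 25).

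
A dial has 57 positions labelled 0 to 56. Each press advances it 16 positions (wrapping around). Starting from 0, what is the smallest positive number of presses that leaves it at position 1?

25

57 = 3·16 + 9
16 = 1·9 + 7
9 = 1·7 + 2
7 = 3·2 + 1
2 = 2·1 + 0
Back-substituting gives 16·25 ≡ 1 (mod 57).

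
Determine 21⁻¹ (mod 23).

21·11 = 231 = 10·23 + 1, so 21⁻¹ ≡ 11 (mod 23).

11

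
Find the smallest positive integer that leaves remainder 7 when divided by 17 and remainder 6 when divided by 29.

296

Since 29·10 ≡ 1 (mod 17), take x = 6 + 29·((7−6)·10 mod 17) = 6 + 29·10 = 296.
Check: 296 mod 17 = 7, 296 mod 29 = 6.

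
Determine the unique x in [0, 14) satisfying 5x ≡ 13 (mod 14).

The inverse of 5 mod 14 is 3 (since 5·3 = 15 ≡ 1).
So x ≡ 3·13 = 39 ≡ 11 (mod 14).
Check: 5·11 = 55 = 3·14 + 13.

11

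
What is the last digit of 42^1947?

8

Last digits of 2^n: 2, 4, 8, 6 (period 4).
1947 mod 4 = 3, so the last digit matches 2^3 = 8.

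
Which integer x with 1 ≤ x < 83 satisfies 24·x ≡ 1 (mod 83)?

24·45 = 1080 = 13·83 + 1, so 24⁻¹ ≡ 45 (mod 83).

45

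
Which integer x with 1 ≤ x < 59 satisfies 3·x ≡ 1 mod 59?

20

59 = 19·3 + 2
3 = 1·2 + 1
2 = 2·1 + 0
Back-substituting gives 3·20 ≡ 1 (mod 59).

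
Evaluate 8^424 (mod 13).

1

By repeated squaring mod 13: 8^1≡8, 8^2≡12, 8^4≡1, 8^8≡1, 8^16≡1, 8^32≡1, 8^64≡1, 8^128≡1, 8^256≡1.
424 = 8 + 32 + 128 + 256, so 8^424 ≡ 1·1·1·1 ≡ 1 (mod 13).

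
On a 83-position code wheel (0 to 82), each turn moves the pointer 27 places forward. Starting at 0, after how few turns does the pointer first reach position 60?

27⁻¹ ≡ 40 (mod 83) because 27·40 = 1080 = 13·83 + 1.
Multiplying both sides by 40: x ≡ 40·60 = 2400 ≡ 76 (mod 83).
Check: 27·76 = 2052 = 24·83 + 60.

76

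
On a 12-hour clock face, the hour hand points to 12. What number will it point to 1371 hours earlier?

9

1371 − 114·12 = 3, so 1371 ≡ 3 (mod 12).
12 − 3 → 9 on a 12-hour dial.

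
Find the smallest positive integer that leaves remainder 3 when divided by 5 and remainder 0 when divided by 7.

x ≡ 3 (mod 5) gives x ∈ {3, 8, 13, 18, 23, 28}.
The first of these with x mod 7 = 0 is 28.

28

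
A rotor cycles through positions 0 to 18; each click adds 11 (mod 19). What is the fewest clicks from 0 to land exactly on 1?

11·7 = 77 = 4·19 + 1, so 11⁻¹ ≡ 7 (mod 19).

7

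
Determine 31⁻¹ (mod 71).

55

71 = 2·31 + 9
31 = 3·9 + 4
9 = 2·4 + 1
4 = 4·1 + 0
Back-substituting gives 31·55 ≡ 1 (mod 71).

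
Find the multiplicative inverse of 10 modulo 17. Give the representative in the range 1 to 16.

12

17 = 1·10 + 7
10 = 1·7 + 3
7 = 2·3 + 1
3 = 3·1 + 0
Back-substituting gives 10·12 ≡ 1 (mod 17).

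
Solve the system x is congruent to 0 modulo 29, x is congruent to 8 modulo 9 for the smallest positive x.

116

x ≡ 8 (mod 9) gives x ∈ {8, 17, 26, 35, 44, 53, 62, 71, …}.
The first of these with x mod 29 = 0 is 116.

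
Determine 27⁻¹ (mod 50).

50 = 1·27 + 23
27 = 1·23 + 4
23 = 5·4 + 3
4 = 1·3 + 1
3 = 3·1 + 0
Back-substituting gives 27·13 ≡ 1 (mod 50).

13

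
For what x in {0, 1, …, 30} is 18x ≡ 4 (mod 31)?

The inverse of 18 mod 31 is 19 (since 18·19 = 342 ≡ 1).
So x ≡ 19·4 = 76 ≡ 14 (mod 31).
Check: 18·14 = 252 = 8·31 + 4.

14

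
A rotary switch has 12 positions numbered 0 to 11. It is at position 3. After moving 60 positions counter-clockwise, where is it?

60 = 5·12 + 0, so 60 mod 12 = 0.
(3 − 0) mod 12 = 3.

3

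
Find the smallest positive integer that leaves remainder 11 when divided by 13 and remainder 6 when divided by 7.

x ≡ 6 (mod 7) gives x ∈ {6, 13, 20, 27, 34, 41, 48, 55, …}.
The first of these with x mod 13 = 11 is 76.

76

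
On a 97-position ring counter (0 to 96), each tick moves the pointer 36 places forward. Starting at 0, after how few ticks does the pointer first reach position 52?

The inverse of 36 mod 97 is 62 (since 36·62 = 2232 ≡ 1).
So x ≡ 62·52 = 3224 ≡ 23 (mod 97).
Check: 36·23 = 828 = 8·97 + 52.

23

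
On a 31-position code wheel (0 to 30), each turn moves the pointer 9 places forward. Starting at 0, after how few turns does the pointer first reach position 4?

The inverse of 9 mod 31 is 7 (since 9·7 = 63 ≡ 1).
So x ≡ 7·4 = 28 ≡ 28 (mod 31).
Check: 9·28 = 252 = 8·31 + 4.

28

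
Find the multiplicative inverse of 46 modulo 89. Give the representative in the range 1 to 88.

46·60 = 2760 = 31·89 + 1, so 46⁻¹ ≡ 60 (mod 89).

60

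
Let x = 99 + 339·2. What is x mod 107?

28

339·2 = 678.
678 mod 107 = 36 (since 6·107 = 642).
(99 + 36) mod 107 = 28.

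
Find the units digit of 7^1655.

3

Last digits of 7^n: 7, 9, 3, 1 (period 4).
1655 mod 4 = 3, so the last digit matches 7^3 = 3.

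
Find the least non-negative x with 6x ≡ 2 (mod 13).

9

6⁻¹ ≡ 11 (mod 13) because 6·11 = 66 = 5·13 + 1.
Multiplying both sides by 11: x ≡ 11·2 = 22 ≡ 9 (mod 13).
Check: 6·9 = 54 = 4·13 + 2.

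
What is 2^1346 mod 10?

4

The units digit of 2^n cycles with period 4: 2, 4, 8, 6, …
1346 leaves remainder 2 on division by 4, so 2^1346 ends in 4.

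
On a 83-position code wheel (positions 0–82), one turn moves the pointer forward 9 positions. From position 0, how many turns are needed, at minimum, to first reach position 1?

37

9·37 = 333 = 4·83 + 1, so 9⁻¹ ≡ 37 (mod 83).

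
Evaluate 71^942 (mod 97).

85

By repeated squaring mod 97: 71^1≡71, 71^2≡94, 71^4≡9, 71^8≡81, 71^16≡62, 71^32≡61, 71^64≡35, 71^128≡61, 71^256≡35, 71^512≡61.
942 = 2 + 4 + 8 + 32 + 128 + 256 + 512, so 71^942 ≡ 94·9·81·61·61·35·61 ≡ 85 (mod 97).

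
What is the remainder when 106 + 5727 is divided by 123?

52

Dividing 5727 by 123 gives quotient 46 and remainder 69.
(106 + 69) mod 123 = 52.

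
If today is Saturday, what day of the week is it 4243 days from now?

Dividing 4243 by 7 gives quotient 606 and remainder 1.
Saturday + 1 day → Sunday.

Sunday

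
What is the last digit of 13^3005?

3

The units digit of 13^n cycles with period 4: 3, 9, 7, 1, …
3005 mod 4 = 1, so the last digit matches 3^1 = 3.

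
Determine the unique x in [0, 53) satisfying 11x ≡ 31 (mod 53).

51

The inverse of 11 mod 53 is 29 (since 11·29 = 319 ≡ 1).
So x ≡ 29·31 = 899 ≡ 51 (mod 53).
Check: 11·51 = 561 = 10·53 + 31.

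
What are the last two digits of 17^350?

49

Successive squares of 17 mod 100: 17^1≡17, 17^2≡89, 17^4≡21, 17^8≡41, 17^16≡81, 17^32≡61, 17^64≡21, 17^128≡41, 17^256≡81.
350 = 2 + 4 + 8 + 16 + 64 + 256, so 17^350 ≡ 89·21·41·81·21·81 ≡ 49 (mod 100).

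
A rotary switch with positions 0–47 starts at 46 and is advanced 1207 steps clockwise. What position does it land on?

1207 = 25·48 + 7, so 1207 mod 48 = 7.
(46 + 7) mod 48 = 5.

5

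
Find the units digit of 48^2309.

8

Powers of 8 mod 10 repeat with period 4: 8, 4, 2, 6.
2309 leaves remainder 1 on division by 4, so 48^2309 ends in 8.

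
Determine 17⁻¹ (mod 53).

25

17·25 = 425 = 8·53 + 1, so 17⁻¹ ≡ 25 (mod 53).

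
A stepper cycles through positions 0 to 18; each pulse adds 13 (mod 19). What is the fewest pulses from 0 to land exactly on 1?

3

19 = 1·13 + 6
13 = 2·6 + 1
6 = 6·1 + 0
Back-substituting gives 13·3 ≡ 1 (mod 19).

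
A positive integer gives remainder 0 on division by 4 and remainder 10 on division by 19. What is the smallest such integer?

48

x ≡ 0 (mod 4) gives x ∈ {0, 4, 8, 12, 16, 20, 24, 28, …}.
The first of these with x mod 19 = 10 is 48.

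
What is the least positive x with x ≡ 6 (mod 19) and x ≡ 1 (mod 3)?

x ≡ 1 (mod 3) gives x ∈ {1, 4, 7, 10, 13, 16, 19, 22, …}.
The first of these with x mod 19 = 6 is 25.

25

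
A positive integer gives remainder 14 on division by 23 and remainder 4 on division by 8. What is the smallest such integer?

x ≡ 4 (mod 8) gives x ∈ {4, 12, 20, 28, 36, 44, 52, 60}.
The first of these with x mod 23 = 14 is 60.

60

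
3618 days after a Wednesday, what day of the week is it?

Dividing 3618 by 7 gives quotient 516 and remainder 6.
Wednesday + 6 days → Tuesday.

Tuesday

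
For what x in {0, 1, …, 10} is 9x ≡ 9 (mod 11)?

9⁻¹ ≡ 5 (mod 11) because 9·5 = 45 = 4·11 + 1.
So x ≡ 5·9 = 45 ≡ 1 (mod 11).

1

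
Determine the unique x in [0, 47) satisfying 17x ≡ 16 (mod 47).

17⁻¹ ≡ 36 (mod 47) because 17·36 = 612 = 13·47 + 1.
So x ≡ 36·16 = 576 ≡ 12 (mod 47).
Check: 17·12 = 204 = 4·47 + 16.

12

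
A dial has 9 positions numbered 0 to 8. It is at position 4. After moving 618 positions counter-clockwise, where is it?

7

618 = 68·9 + 6, so 618 mod 9 = 6.
(4 − 6) mod 9 = 7.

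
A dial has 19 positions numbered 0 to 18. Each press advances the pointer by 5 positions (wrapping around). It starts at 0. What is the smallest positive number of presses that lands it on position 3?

12

The inverse of 5 mod 19 is 4 (since 5·4 = 20 ≡ 1).
Multiplying both sides by 4: x ≡ 4·3 = 12 ≡ 12 (mod 19).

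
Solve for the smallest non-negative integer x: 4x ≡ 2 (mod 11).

6

4⁻¹ ≡ 3 (mod 11) because 4·3 = 12 = 1·11 + 1.
So x ≡ 3·2 = 6 ≡ 6 (mod 11).
Check: 4·6 = 24 = 2·11 + 2.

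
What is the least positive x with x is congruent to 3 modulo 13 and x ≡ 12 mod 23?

81

Since 23·4 ≡ 1 (mod 13), take x = 12 + 23·((3−12)·4 mod 13) = 12 + 23·3 = 81.
Check: 81 mod 13 = 3, 81 mod 23 = 12.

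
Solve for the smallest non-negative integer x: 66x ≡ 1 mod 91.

40

66⁻¹ ≡ 40 (mod 91) because 66·40 = 2640 = 29·91 + 1.
So x ≡ 40·1 = 40 ≡ 40 (mod 91).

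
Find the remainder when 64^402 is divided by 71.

Square-and-reduce mod 71: 64^1≡64, 64^2≡49, 64^4≡58, 64^8≡27, 64^16≡19, 64^32≡6, 64^64≡36, 64^128≡18, 64^256≡40.
402 = 2 + 16 + 128 + 256, so 64^402 ≡ 49·19·18·40 ≡ 9 (mod 71).

9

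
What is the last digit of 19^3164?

The units digit of 19^n cycles with period 2: 9, 1, …
3164 leaves remainder 0 on division by 2, so 19^3164 ends in 1.

1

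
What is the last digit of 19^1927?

9

The units digit of 19^n cycles with period 2: 9, 1, …
1927 leaves remainder 1 on division by 2, so 19^1927 ends in 9.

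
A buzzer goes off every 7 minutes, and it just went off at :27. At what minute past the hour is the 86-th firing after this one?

86·7 = 602.
602 − 10·60 = 2, so 602 ≡ 2 (mod 60).
(27 + 2) mod 60 = 29.

29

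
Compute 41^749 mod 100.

Successive squares of 41 mod 100: 41^1≡41, 41^2≡81, 41^4≡61, 41^8≡21, 41^16≡41, 41^32≡81, 41^64≡61, 41^128≡21, 41^256≡41, 41^512≡81.
Since 749 = 1 + 4 + 8 + 32 + 64 + 128 + 512 in binary, 41^749 ≡ 41·61·21·81·61·21·81 ≡ 61 (mod 100).

61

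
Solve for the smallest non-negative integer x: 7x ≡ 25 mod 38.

7⁻¹ ≡ 11 (mod 38) because 7·11 = 77 = 2·38 + 1.
Multiplying both sides by 11: x ≡ 11·25 = 275 ≡ 9 (mod 38).

9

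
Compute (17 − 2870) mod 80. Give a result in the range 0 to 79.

2870 mod 80 = 70 (since 35·80 = 2800).
(17 − 70) mod 80 = 27.

27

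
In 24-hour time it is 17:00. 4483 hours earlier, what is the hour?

4483 − 186·24 = 19, so 4483 ≡ 19 (mod 24).
(17 − 19) mod 24 = 22.

22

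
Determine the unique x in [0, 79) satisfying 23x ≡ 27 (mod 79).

23⁻¹ ≡ 55 (mod 79) because 23·55 = 1265 = 16·79 + 1.
So x ≡ 55·27 = 1485 ≡ 63 (mod 79).

63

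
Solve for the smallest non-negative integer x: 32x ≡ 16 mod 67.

32⁻¹ ≡ 44 (mod 67) because 32·44 = 1408 = 21·67 + 1.
Multiplying both sides by 44: x ≡ 44·16 = 704 ≡ 34 (mod 67).
Check: 32·34 = 1088 = 16·67 + 16.

34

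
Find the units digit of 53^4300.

Last digits of 3^n: 3, 9, 7, 1 (period 4).
4300 leaves remainder 0 on division by 4, so 53^4300 ends in 1.

1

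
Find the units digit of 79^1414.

The units digit of 79^n cycles with period 2: 9, 1, …
1414 mod 2 = 0, so the last digit matches 9^2 = 1.

1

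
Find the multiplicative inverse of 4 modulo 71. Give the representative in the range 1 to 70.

4·18 = 72 = 1·71 + 1, so 4⁻¹ ≡ 18 (mod 71).

18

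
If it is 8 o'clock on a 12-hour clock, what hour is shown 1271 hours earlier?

9

1271 − 105·12 = 11, so 1271 ≡ 11 (mod 12).
8 − 11 → 9 on a 12-hour dial.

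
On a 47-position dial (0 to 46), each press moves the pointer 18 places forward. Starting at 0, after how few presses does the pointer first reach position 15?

40

18⁻¹ ≡ 34 (mod 47) because 18·34 = 612 = 13·47 + 1.
So x ≡ 34·15 = 510 ≡ 40 (mod 47).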